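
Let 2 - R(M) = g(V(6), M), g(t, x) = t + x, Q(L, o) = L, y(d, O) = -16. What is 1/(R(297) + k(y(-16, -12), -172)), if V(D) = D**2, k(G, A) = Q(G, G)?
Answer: -1/347 ≈ -0.0028818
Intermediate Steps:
k(G, A) = G
R(M) = -34 - M (R(M) = 2 - (6**2 + M) = 2 - (36 + M) = 2 + (-36 - M) = -34 - M)
1/(R(297) + k(y(-16, -12), -172)) = 1/((-34 - 1*297) - 16) = 1/((-34 - 297) - 16) = 1/(-331 - 16) = 1/(-347) = -1/347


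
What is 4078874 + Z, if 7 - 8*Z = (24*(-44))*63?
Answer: 32697527/8 ≈ 4.0872e+6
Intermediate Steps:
Z = 66535/8 (Z = 7/8 - 24*(-44)*63/8 = 7/8 - (-132)*63 = 7/8 - ⅛*(-66528) = 7/8 + 8316 = 66535/8 ≈ 8316.9)
4078874 + Z = 4078874 + 66535/8 = 32697527/8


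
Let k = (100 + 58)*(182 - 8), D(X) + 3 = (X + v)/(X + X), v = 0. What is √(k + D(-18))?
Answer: √109958/2 ≈ 165.80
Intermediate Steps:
D(X) = -5/2 (D(X) = -3 + (X + 0)/(X + X) = -3 + X/((2*X)) = -3 + X*(1/(2*X)) = -3 + ½ = -5/2)
k = 27492 (k = 158*174 = 27492)
√(k + D(-18)) = √(27492 - 5/2) = √(54979/2) = √109958/2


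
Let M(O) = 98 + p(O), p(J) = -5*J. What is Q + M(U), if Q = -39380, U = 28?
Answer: -39422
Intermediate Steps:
M(O) = 98 - 5*O
Q + M(U) = -39380 + (98 - 5*28) = -39380 + (98 - 140) = -39380 - 42 = -39422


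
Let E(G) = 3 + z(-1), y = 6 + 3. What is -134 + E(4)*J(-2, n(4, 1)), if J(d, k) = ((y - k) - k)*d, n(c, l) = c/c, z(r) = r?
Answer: -162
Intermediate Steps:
y = 9
n(c, l) = 1
E(G) = 2 (E(G) = 3 - 1 = 2)
J(d, k) = d*(9 - 2*k) (J(d, k) = ((9 - k) - k)*d = (9 - 2*k)*d = d*(9 - 2*k))
-134 + E(4)*J(-2, n(4, 1)) = -134 + 2*(-2*(9 - 2*1)) = -134 + 2*(-2*(9 - 2)) = -134 + 2*(-2*7) = -134 + 2*(-14) = -134 - 28 = -162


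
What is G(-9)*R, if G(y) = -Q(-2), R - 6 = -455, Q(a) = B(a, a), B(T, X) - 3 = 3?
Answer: 2694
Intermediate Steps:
B(T, X) = 6 (B(T, X) = 3 + 3 = 6)
Q(a) = 6
R = -449 (R = 6 - 455 = -449)
G(y) = -6 (G(y) = -1*6 = -6)
G(-9)*R = -6*(-449) = 2694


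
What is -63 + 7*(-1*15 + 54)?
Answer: 210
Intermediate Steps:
-63 + 7*(-1*15 + 54) = -63 + 7*(-15 + 54) = -63 + 7*39 = -63 + 273 = 210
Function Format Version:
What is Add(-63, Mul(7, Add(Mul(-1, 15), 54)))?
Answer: 210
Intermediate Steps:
Add(-63, Mul(7, Add(Mul(-1, 15), 54))) = Add(-63, Mul(7, Add(-15, 54))) = Add(-63, Mul(7, 39)) = Add(-63, 273) = 210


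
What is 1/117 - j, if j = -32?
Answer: 3745/117 ≈ 32.009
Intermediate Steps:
1/117 - j = 1/117 - 1*(-32) = 1/117 + 32 = 3745/117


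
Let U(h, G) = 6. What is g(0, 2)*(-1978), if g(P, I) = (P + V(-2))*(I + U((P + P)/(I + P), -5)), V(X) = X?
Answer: 31648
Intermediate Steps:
g(P, I) = (-2 + P)*(6 + I) (g(P, I) = (P - 2)*(I + 6) = (-2 + P)*(6 + I))
g(0, 2)*(-1978) = (-12 - 2*2 + 6*0 + 2*0)*(-1978) = (-12 - 4 + 0 + 0)*(-1978) = -16*(-1978) = 31648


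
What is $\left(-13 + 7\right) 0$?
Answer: $0$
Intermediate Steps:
$\left(-13 + 7\right) 0 = \left(-6\right) 0 = 0$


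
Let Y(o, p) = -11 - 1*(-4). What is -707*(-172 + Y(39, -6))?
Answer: 126553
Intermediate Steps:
Y(o, p) = -7 (Y(o, p) = -11 + 4 = -7)
-707*(-172 + Y(39, -6)) = -707*(-172 - 7) = -707*(-179) = 126553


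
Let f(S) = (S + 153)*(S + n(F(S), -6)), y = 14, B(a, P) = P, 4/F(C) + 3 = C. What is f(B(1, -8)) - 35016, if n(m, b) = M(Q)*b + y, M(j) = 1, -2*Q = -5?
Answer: -35016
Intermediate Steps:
Q = 5/2 (Q = -1/2*(-5) = 5/2 ≈ 2.5000)
F(C) = 4/(-3 + C)
n(m, b) = 14 + b (n(m, b) = 1*b + 14 = b + 14 = 14 + b)
f(S) = (8 + S)*(153 + S) (f(S) = (S + 153)*(S + (14 - 6)) = (153 + S)*(S + 8) = (153 + S)*(8 + S) = (8 + S)*(153 + S))
f(B(1, -8)) - 35016 = (1224 + (-8)**2 + 161*(-8)) - 35016 = (1224 + 64 - 1288) - 35016 = 0 - 35016 = -35016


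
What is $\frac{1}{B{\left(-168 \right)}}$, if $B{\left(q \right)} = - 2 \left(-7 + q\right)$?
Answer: $\frac{1}{350} \approx 0.0028571$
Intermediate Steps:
$B{\left(q \right)} = 14 - 2 q$
$\frac{1}{B{\left(-168 \right)}} = \frac{1}{14 - -336} = \frac{1}{14 + 336} = \frac{1}{350}$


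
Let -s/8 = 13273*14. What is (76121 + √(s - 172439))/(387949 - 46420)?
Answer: 76121/341529 + I*√184335/113843 ≈ 0.22288 + 0.0037714*I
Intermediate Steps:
s = -1486576 (s = -106184*14 = -8*185822 = -1486576)
(76121 + √(s - 172439))/(387949 - 46420) = (76121 + √(-1486576 - 172439))/(387949 - 46420) = (76121 + √(-1659015))/341529 = (76121 + 3*I*√184335)*(1/341529) = 76121/341529 + I*√184335/113843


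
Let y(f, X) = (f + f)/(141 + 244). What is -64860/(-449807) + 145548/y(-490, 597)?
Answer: -180037946379/3148649 ≈ -57179.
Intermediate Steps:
y(f, X) = 2*f/385 (y(f, X) = (2*f)/385 = (2*f)*(1/385) = 2*f/385)
-64860/(-449807) + 145548/y(-490, 597) = -64860/(-449807) + 145548/(((2/385)*(-490))) = -64860*(-1/449807) + 145548/(-28/11) = 64860/449807 + 145548*(-11/28) = 64860/449807 - 400257/7 = -180037946379/3148649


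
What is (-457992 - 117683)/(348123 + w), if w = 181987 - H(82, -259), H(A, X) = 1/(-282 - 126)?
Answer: -234875400/216284881 ≈ -1.0860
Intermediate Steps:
H(A, X) = -1/408 (H(A, X) = 1/(-408) = -1/408)
w = 74250697/408 (w = 181987 - 1*(-1/408) = 181987 + 1/408 = 74250697/408 ≈ 1.8199e+5)
(-457992 - 117683)/(348123 + w) = (-457992 - 117683)/(348123 + 74250697/408) = -575675/216284881/408 = -575675*408/216284881 = -234875400/216284881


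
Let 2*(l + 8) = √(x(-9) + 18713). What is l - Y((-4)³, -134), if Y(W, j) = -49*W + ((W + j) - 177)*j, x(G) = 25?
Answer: -53394 + 3*√2082/2 ≈ -53326.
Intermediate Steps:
Y(W, j) = -49*W + j*(-177 + W + j) (Y(W, j) = -49*W + (-177 + W + j)*j = -49*W + j*(-177 + W + j))
l = -8 + 3*√2082/2 (l = -8 + √(25 + 18713)/2 = -8 + √18738/2 = -8 + (3*√2082)/2 = -8 + 3*√2082/2 ≈ 60.443)
l - Y((-4)³, -134) = (-8 + 3*√2082/2) - ((-134)² - 177*(-134) - 49*(-4)³ + (-4)³*(-134)) = (-8 + 3*√2082/2) - (17956 + 23718 - 49*(-64) - 64*(-134)) = (-8 + 3*√2082/2) - (17956 + 23718 + 3136 + 8576) = (-8 + 3*√2082/2) - 1*53386 = (-8 + 3*√2082/2) - 53386 = -53394 + 3*√2082/2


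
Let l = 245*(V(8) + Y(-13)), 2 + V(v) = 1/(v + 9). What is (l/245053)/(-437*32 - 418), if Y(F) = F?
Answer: 31115/29998653101 ≈ 1.0372e-6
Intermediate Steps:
V(v) = -2 + 1/(9 + v) (V(v) = -2 + 1/(v + 9) = -2 + 1/(9 + v))
l = -62230/17 (l = 245*((-17 - 2*8)/(9 + 8) - 13) = 245*((-17 - 16)/17 - 13) = 245*((1/17)*(-33) - 13) = 245*(-33/17 - 13) = 245*(-254/17) = -62230/17 ≈ -3660.6)
(l/245053)/(-437*32 - 418) = (-62230/17/245053)/(-437*32 - 418) = (-62230/17*1/245053)/(-13984 - 418) = -62230/4165901/(-14402) = -62230/4165901*(-1/14402) = 31115/29998653101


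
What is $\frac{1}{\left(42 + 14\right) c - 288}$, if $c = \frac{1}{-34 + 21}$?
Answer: $- \frac{13}{3800} \approx -0.0034211$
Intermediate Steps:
$c = - \frac{1}{13}$ ($c = \frac{1}{-13} = - \frac{1}{13} \approx -0.076923$)
$\frac{1}{\left(42 + 14\right) c - 288} = \frac{1}{\left(42 + 14\right) \left(- \frac{1}{13}\right) - 288} = \frac{1}{56 \left(- \frac{1}{13}\right) - 288} = \frac{1}{- \frac{56}{13} - 288} = \frac{1}{- \frac{3800}{13}} = - \frac{13}{3800}$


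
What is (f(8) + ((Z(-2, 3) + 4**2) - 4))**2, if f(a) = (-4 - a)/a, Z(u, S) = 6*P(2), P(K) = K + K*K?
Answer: 8649/4 ≈ 2162.3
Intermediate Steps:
P(K) = K + K**2
Z(u, S) = 36 (Z(u, S) = 6*(2*(1 + 2)) = 6*(2*3) = 6*6 = 36)
f(a) = (-4 - a)/a
(f(8) + ((Z(-2, 3) + 4**2) - 4))**2 = ((-4 - 1*8)/8 + ((36 + 4**2) - 4))**2 = ((-4 - 8)/8 + ((36 + 16) - 4))**2 = ((1/8)*(-12) + (52 - 4))**2 = (-3/2 + 48)**2 = (93/2)**2 = 8649/4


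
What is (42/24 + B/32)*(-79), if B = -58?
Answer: 79/16 ≈ 4.9375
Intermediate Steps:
(42/24 + B/32)*(-79) = (42/24 - 58/32)*(-79) = (42*(1/24) - 58*1/32)*(-79) = (7/4 - 29/16)*(-79) = -1/16*(-79) = 79/16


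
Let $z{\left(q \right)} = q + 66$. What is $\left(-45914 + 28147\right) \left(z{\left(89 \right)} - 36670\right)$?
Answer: $648762005$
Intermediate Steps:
$z{\left(q \right)} = 66 + q$
$\left(-45914 + 28147\right) \left(z{\left(89 \right)} - 36670\right) = \left(-45914 + 28147\right) \left(\left(66 + 89\right) - 36670\right) = - 17767 \left(155 - 36670\right) = \left(-17767\right) \left(-36515\right) = 648762005$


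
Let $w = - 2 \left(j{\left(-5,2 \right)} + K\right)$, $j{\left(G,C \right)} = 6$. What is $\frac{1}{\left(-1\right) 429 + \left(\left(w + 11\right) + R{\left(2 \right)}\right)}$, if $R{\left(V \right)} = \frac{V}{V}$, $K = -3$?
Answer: $- \frac{1}{423} \approx -0.0023641$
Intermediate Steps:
$w = -6$ ($w = - 2 \left(6 - 3\right) = \left(-2\right) 3 = -6$)
$R{\left(V \right)} = 1$
$\frac{1}{\left(-1\right) 429 + \left(\left(w + 11\right) + R{\left(2 \right)}\right)} = \frac{1}{\left(-1\right) 429 + \left(\left(-6 + 11\right) + 1\right)} = \frac{1}{-429 + \left(5 + 1\right)} = \frac{1}{-429 + 6} = \frac{1}{-423} = - \frac{1}{423}$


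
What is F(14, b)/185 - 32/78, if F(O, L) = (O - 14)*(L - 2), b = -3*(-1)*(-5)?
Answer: -16/39 ≈ -0.41026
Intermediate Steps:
b = -15 (b = 3*(-5) = -15)
F(O, L) = (-14 + O)*(-2 + L)
F(14, b)/185 - 32/78 = (28 - 14*(-15) - 2*14 - 15*14)/185 - 32/78 = (28 + 210 - 28 - 210)*(1/185) - 32*1/78 = 0*(1/185) - 16/39 = 0 - 16/39 = -16/39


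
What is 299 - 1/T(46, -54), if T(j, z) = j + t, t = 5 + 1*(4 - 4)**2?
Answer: 15248/51 ≈ 298.98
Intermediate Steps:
t = 5 (t = 5 + 1*0**2 = 5 + 1*0 = 5 + 0 = 5)
T(j, z) = 5 + j (T(j, z) = j + 5 = 5 + j)
299 - 1/T(46, -54) = 299 - 1/(5 + 46) = 299 - 1/51 = 15248/51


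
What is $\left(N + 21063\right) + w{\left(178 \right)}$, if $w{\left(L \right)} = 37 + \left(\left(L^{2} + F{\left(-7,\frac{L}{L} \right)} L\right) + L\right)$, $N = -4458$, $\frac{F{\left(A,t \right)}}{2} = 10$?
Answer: $52064$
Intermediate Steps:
$F{\left(A,t \right)} = 20$ ($F{\left(A,t \right)} = 2 \cdot 10 = 20$)
$w{\left(L \right)} = 37 + L^{2} + 21 L$ ($w{\left(L \right)} = 37 + \left(\left(L^{2} + 20 L\right) + L\right) = 37 + \left(L^{2} + 21 L\right) = 37 + L^{2} + 21 L$)
$\left(N + 21063\right) + w{\left(178 \right)} = \left(-4458 + 21063\right) + \left(37 + 178^{2} + 21 \cdot 178\right) = 16605 + \left(37 + 31684 + 3738\right) = 16605 + 35459 = 52064$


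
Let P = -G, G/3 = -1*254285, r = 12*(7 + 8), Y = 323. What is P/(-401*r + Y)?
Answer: -762855/71857 ≈ -10.616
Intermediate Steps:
r = 180 (r = 12*15 = 180)
G = -762855 (G = 3*(-1*254285) = 3*(-254285) = -762855)
P = 762855 (P = -1*(-762855) = 762855)
P/(-401*r + Y) = 762855/(-401*180 + 323) = 762855/(-72180 + 323) = 762855/(-71857) = 762855*(-1/71857) = -762855/71857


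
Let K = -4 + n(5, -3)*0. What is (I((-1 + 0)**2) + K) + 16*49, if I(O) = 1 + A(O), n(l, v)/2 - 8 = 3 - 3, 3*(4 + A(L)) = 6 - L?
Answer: 2336/3 ≈ 778.67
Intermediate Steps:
A(L) = -2 - L/3 (A(L) = -4 + (6 - L)/3 = -4 + (2 - L/3) = -2 - L/3)
n(l, v) = 16 (n(l, v) = 16 + 2*(3 - 3) = 16 + 2*0 = 16 + 0 = 16)
I(O) = -1 - O/3 (I(O) = 1 + (-2 - O/3) = -1 - O/3)
K = -4 (K = -4 + 16*0 = -4 + 0 = -4)
(I((-1 + 0)**2) + K) + 16*49 = ((-1 - (-1 + 0)**2/3) - 4) + 16*49 = ((-1 - 1/3*(-1)**2) - 4) + 784 = ((-1 - 1/3*1) - 4) + 784 = ((-1 - 1/3) - 4) + 784 = (-4/3 - 4) + 784 = -16/3 + 784 = 2336/3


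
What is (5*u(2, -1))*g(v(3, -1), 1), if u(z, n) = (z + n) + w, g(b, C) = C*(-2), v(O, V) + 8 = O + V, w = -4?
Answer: 30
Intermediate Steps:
v(O, V) = -8 + O + V (v(O, V) = -8 + (O + V) = -8 + O + V)
g(b, C) = -2*C
u(z, n) = -4 + n + z (u(z, n) = (z + n) - 4 = (n + z) - 4 = -4 + n + z)
(5*u(2, -1))*g(v(3, -1), 1) = (5*(-4 - 1 + 2))*(-2*1) = (5*(-3))*(-2) = -15*(-2) = 30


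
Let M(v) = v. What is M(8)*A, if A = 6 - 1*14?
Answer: -64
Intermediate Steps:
A = -8 (A = 6 - 14 = -8)
M(8)*A = 8*(-8) = -64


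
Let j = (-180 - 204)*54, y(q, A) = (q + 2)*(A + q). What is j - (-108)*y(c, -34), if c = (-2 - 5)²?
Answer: 61884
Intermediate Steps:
c = 49 (c = (-7)² = 49)
y(q, A) = (2 + q)*(A + q)
j = -20736 (j = -384*54 = -20736)
j - (-108)*y(c, -34) = -20736 - (-108)*(49² + 2*(-34) + 2*49 - 34*49) = -20736 - (-108)*(2401 - 68 + 98 - 1666) = -20736 - (-108)*765 = -20736 - 1*(-82620) = -20736 + 82620 = 61884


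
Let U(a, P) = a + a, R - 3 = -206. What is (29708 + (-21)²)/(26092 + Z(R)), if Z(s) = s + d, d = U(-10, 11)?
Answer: 30149/25869 ≈ 1.1654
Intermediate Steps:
R = -203 (R = 3 - 206 = -203)
U(a, P) = 2*a
d = -20 (d = 2*(-10) = -20)
Z(s) = -20 + s (Z(s) = s - 20 = -20 + s)
(29708 + (-21)²)/(26092 + Z(R)) = (29708 + (-21)²)/(26092 + (-20 - 203)) = (29708 + 441)/(26092 - 223) = 30149/25869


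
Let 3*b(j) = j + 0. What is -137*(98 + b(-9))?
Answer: -13015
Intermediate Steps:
b(j) = j/3 (b(j) = (j + 0)/3 = j/3)
-137*(98 + b(-9)) = -137*(98 + (⅓)*(-9)) = -137*(98 - 3) = -137*95 = -13015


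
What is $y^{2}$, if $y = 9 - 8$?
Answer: $1$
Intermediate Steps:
$y = 1$ ($y = 9 - 8 = 1$)
$y^{2} = 1^{2} = 1$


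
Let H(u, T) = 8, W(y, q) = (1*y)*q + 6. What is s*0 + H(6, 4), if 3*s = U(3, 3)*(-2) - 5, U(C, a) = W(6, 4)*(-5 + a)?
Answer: 8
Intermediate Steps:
W(y, q) = 6 + q*y (W(y, q) = y*q + 6 = q*y + 6 = 6 + q*y)
U(C, a) = -150 + 30*a (U(C, a) = (6 + 4*6)*(-5 + a) = (6 + 24)*(-5 + a) = 30*(-5 + a) = -150 + 30*a)
s = 115/3 (s = ((-150 + 30*3)*(-2) - 5)/3 = ((-150 + 90)*(-2) - 5)/3 = (-60*(-2) - 5)/3 = (120 - 5)/3 = (⅓)*115 = 115/3 ≈ 38.333)
s*0 + H(6, 4) = (115/3)*0 + 8 = 0 + 8 = 8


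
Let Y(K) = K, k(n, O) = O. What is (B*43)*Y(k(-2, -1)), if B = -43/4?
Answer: 1849/4 ≈ 462.25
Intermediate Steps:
B = -43/4 (B = -43*¼ = -43/4 ≈ -10.750)
(B*43)*Y(k(-2, -1)) = -43/4*43*(-1) = -1849/4*(-1) = 1849/4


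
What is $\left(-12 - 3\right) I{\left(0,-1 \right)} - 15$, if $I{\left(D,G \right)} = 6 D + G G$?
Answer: $-30$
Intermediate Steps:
$I{\left(D,G \right)} = G^{2} + 6 D$ ($I{\left(D,G \right)} = 6 D + G^{2} = G^{2} + 6 D$)
$\left(-12 - 3\right) I{\left(0,-1 \right)} - 15 = \left(-12 - 3\right) \left(\left(-1\right)^{2} + 6 \cdot 0\right) - 15 = - 15 \left(1 + 0\right) - 15 = \left(-15\right) 1 - 15 = -15 - 15 = -30$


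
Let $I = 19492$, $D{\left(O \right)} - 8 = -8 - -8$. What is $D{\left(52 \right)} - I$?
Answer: $-19484$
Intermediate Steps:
$D{\left(O \right)} = 8$ ($D{\left(O \right)} = 8 - 0 = 8 + \left(-8 + 8\right) = 8 + 0 = 8$)
$D{\left(52 \right)} - I = 8 - 19492 = -19484$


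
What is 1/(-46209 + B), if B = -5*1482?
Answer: -1/53619 ≈ -1.8650e-5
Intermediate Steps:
B = -7410
1/(-46209 + B) = 1/(-46209 - 7410) = 1/(-53619) = -1/53619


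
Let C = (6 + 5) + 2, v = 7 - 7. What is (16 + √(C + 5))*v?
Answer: 0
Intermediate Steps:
v = 0
C = 13 (C = 11 + 2 = 13)
(16 + √(C + 5))*v = (16 + √(13 + 5))*0 = (16 + √18)*0 = (16 + 3*√2)*0 = 0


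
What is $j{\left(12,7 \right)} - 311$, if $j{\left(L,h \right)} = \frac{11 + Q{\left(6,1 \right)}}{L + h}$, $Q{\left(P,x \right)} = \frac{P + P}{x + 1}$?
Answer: $- \frac{5892}{19} \approx -310.11$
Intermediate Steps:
$Q{\left(P,x \right)} = \frac{2 P}{1 + x}$
$j{\left(L,h \right)} = \frac{17}{L + h}$ ($j{\left(L,h \right)} = \frac{11 + 2 \cdot 6 \frac{1}{1 + 1}}{L + h} = \frac{11 + 2 \cdot 6 \cdot \frac{1}{2}}{L + h} = \frac{11 + 6}{L + h} = \frac{17}{L + h}$)
$j{\left(12,7 \right)} - 311 = \frac{17}{12 + 7} - 311 = \frac{17}{19} - 311 = - \frac{5892}{19}$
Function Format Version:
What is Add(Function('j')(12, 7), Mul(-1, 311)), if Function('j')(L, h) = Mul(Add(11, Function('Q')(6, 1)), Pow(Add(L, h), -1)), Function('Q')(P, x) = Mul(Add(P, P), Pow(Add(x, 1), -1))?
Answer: Rational(-5892, 19) ≈ -310.11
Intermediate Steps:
Function('Q')(P, x) = Mul(2, P, Pow(Add(1, x), -1)) (Function('Q')(P, x) = Mul(Mul(2, P), Pow(Add(1, x), -1)) = Mul(2, P, Pow(Add(1, x), -1)))
Function('j')(L, h) = Mul(17, Pow(Add(L, h), -1)) (Function('j')(L, h) = Mul(Add(11, Mul(2, 6, Pow(Add(1, 1), -1))), Pow(Add(L, h), -1)) = Mul(Add(11, Mul(2, 6, Pow(2, -1))), Pow(Add(L, h), -1)) = Mul(Add(11, Mul(2, 6, Rational(1, 2))), Pow(Add(L, h), -1)) = Mul(Add(11, 6), Pow(Add(L, h), -1)) = Mul(17, Pow(Add(L, h), -1)))
Add(Function('j')(12, 7), Mul(-1, 311)) = Add(Mul(17, Pow(Add(12, 7), -1)), Mul(-1, 311)) = Add(Mul(17, Pow(19, -1)), -311) = Add(Mul(17, Rational(1, 19)), -311) = Add(Rational(17, 19), -311) = Rational(-5892, 19)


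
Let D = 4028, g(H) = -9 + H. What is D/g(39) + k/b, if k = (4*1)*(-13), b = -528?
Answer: 88681/660 ≈ 134.37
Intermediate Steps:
k = -52 (k = 4*(-13) = -52)
D/g(39) + k/b = 4028/(-9 + 39) - 52/(-528) = 4028/30 - 52*(-1/528) = 4028*(1/30) + 13/132 = 2014/15 + 13/132 = 88681/660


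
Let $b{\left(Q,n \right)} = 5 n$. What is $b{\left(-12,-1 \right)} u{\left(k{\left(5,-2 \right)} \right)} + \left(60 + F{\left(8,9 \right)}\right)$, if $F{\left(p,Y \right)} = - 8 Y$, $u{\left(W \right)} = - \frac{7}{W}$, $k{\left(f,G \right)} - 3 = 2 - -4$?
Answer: $- \frac{73}{9} \approx -8.1111$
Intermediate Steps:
$k{\left(f,G \right)} = 9$ ($k{\left(f,G \right)} = 3 + \left(2 - -4\right) = 3 + \left(2 + 4\right) = 3 + 6 = 9$)
$b{\left(-12,-1 \right)} u{\left(k{\left(5,-2 \right)} \right)} + \left(60 + F{\left(8,9 \right)}\right) = 5 \left(-1\right) \left(- \frac{7}{9}\right) + \left(60 - 72\right) = - 5 \left(\left(-7\right) \frac{1}{9}\right) + \left(60 - 72\right) = \left(-5\right) \left(- \frac{7}{9}\right) - 12 = \frac{35}{9} - 12 = - \frac{73}{9}$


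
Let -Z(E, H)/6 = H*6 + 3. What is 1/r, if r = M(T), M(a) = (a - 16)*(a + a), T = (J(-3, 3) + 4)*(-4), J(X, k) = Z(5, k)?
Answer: 1/460672 ≈ 2.1707e-6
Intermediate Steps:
Z(E, H) = -18 - 36*H (Z(E, H) = -6*(H*6 + 3) = -6*(6*H + 3) = -6*(3 + 6*H) = -18 - 36*H)
J(X, k) = -18 - 36*k
T = 488 (T = ((-18 - 36*3) + 4)*(-4) = ((-18 - 108) + 4)*(-4) = (-126 + 4)*(-4) = -122*(-4) = 488)
M(a) = 2*a*(-16 + a) (M(a) = (-16 + a)*(2*a) = 2*a*(-16 + a))
r = 460672 (r = 2*488*(-16 + 488) = 2*488*472 = 460672)
1/r = 1/460672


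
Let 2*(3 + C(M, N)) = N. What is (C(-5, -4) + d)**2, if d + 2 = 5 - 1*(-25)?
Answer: 529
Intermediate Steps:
C(M, N) = -3 + N/2
d = 28 (d = -2 + (5 - 1*(-25)) = -2 + (5 + 25) = -2 + 30 = 28)
(C(-5, -4) + d)**2 = ((-3 + (1/2)*(-4)) + 28)**2 = ((-3 - 2) + 28)**2 = (-5 + 28)**2 = 23**2 = 529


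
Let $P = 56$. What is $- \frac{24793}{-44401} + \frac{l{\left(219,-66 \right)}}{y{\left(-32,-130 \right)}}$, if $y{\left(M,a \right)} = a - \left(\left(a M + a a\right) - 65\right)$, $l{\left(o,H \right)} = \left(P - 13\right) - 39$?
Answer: $\frac{523574521}{937971125} \approx 0.5582$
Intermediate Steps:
$l{\left(o,H \right)} = 4$ ($l{\left(o,H \right)} = \left(56 - 13\right) - 39 = 43 - 39 = 4$)
$y{\left(M,a \right)} = 65 + a - a^{2} - M a$ ($y{\left(M,a \right)} = a - \left(\left(M a + a^{2}\right) - 65\right) = a - \left(\left(a^{2} + M a\right) - 65\right) = a - \left(-65 + a^{2} + M a\right) = 65 + a - a^{2} - M a$)
$- \frac{24793}{-44401} + \frac{l{\left(219,-66 \right)}}{y{\left(-32,-130 \right)}} = - \frac{24793}{-44401} + \frac{4}{65 - 130 - \left(-130\right)^{2} - \left(-32\right) \left(-130\right)} = \left(-24793\right) \left(- \frac{1}{44401}\right) + \frac{4}{65 - 130 - 16900 - 4160} = \frac{24793}{44401} + \frac{4}{65 - 130 - 16900 - 4160} = \frac{24793}{44401} + \frac{4}{-21125} = \frac{24793}{44401} + 4 \left(- \frac{1}{21125}\right) = \frac{24793}{44401} - \frac{4}{21125} = \frac{523574521}{937971125}$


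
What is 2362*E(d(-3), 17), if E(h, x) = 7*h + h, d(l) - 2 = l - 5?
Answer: -113376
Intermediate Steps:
d(l) = -3 + l (d(l) = 2 + (l - 5) = 2 + (-5 + l) = -3 + l)
E(h, x) = 8*h
2362*E(d(-3), 17) = 2362*(8*(-3 - 3)) = 2362*(8*(-6)) = 2362*(-48) = -113376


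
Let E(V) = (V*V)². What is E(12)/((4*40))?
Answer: 648/5 ≈ 129.60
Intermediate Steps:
E(V) = V⁴ (E(V) = (V²)² = V⁴)
E(12)/((4*40)) = 12⁴/((4*40)) = 20736/160 = 20736*(1/160) = 648/5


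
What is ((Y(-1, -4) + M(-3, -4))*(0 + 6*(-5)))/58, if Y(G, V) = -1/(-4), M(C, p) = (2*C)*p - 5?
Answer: -1155/116 ≈ -9.9569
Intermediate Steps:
M(C, p) = -5 + 2*C*p (M(C, p) = 2*C*p - 5 = -5 + 2*C*p)
Y(G, V) = ¼ (Y(G, V) = -1*(-¼) = ¼)
((Y(-1, -4) + M(-3, -4))*(0 + 6*(-5)))/58 = ((¼ + (-5 + 2*(-3)*(-4)))*(0 + 6*(-5)))/58 = ((¼ + (-5 + 24))*(0 - 30))*(1/58) = ((¼ + 19)*(-30))*(1/58) = ((77/4)*(-30))*(1/58) = -1155/2*1/58 = -1155/116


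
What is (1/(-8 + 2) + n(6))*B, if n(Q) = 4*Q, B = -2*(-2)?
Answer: 286/3 ≈ 95.333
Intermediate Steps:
B = 4
(1/(-8 + 2) + n(6))*B = (1/(-8 + 2) + 4*6)*4 = (1/(-6) + 24)*4 = (-1/6 + 24)*4 = (143/6)*4 = 286/3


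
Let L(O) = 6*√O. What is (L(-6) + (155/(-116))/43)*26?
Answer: -2015/2494 + 156*I*√6 ≈ -0.80794 + 382.12*I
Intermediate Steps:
(L(-6) + (155/(-116))/43)*26 = (6*√(-6) + (155/(-116))/43)*26 = (6*(I*√6) + (155*(-1/116))*(1/43))*26 = (6*I*√6 - 155/116*1/43)*26 = (6*I*√6 - 155/4988)*26 = (-155/4988 + 6*I*√6)*26 = -2015/2494 + 156*I*√6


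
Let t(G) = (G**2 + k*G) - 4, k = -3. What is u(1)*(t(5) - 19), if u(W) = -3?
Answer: 39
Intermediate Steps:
t(G) = -4 + G**2 - 3*G (t(G) = (G**2 - 3*G) - 4 = -4 + G**2 - 3*G)
u(1)*(t(5) - 19) = -3*((-4 + 5**2 - 3*5) - 19) = -3*((-4 + 25 - 15) - 19) = -3*(6 - 19) = -3*(-13) = 39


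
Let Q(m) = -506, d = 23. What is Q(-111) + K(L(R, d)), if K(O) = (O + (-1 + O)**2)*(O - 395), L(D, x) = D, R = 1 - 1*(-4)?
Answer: -8696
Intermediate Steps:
R = 5 (R = 1 + 4 = 5)
K(O) = (-395 + O)*(O + (-1 + O)**2) (K(O) = (O + (-1 + O)**2)*(-395 + O) = (-395 + O)*(O + (-1 + O)**2))
Q(-111) + K(L(R, d)) = -506 + (-395 + 5**3 - 396*5**2 + 396*5) = -506 + (-395 + 125 - 396*25 + 1980) = -506 + (-395 + 125 - 9900 + 1980) = -506 - 8190 = -8696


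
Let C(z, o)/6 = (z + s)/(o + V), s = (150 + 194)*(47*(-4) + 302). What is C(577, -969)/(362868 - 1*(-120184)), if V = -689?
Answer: -119379/400450108 ≈ -0.00029811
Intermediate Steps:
s = 39216 (s = 344*(-188 + 302) = 344*114 = 39216)
C(z, o) = 6*(39216 + z)/(-689 + o) (C(z, o) = 6*((z + 39216)/(o - 689)) = 6*((39216 + z)/(-689 + o)) = 6*(39216 + z)/(-689 + o))
C(577, -969)/(362868 - 1*(-120184)) = (6*(39216 + 577)/(-689 - 969))/(362868 - 1*(-120184)) = (6*39793/(-1658))/(362868 + 120184) = (6*(-1/1658)*39793)/483052 = -119379/829*1/483052 = -119379/400450108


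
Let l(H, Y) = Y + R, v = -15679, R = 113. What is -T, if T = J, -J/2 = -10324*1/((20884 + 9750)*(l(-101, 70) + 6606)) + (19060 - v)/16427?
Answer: 7224647044666/1708196305251 ≈ 4.2294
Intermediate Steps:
l(H, Y) = 113 + Y (l(H, Y) = Y + 113 = 113 + Y)
J = -7224647044666/1708196305251 (J = -2*(-10324*1/((20884 + 9750)*((113 + 70) + 6606)) + (19060 - 1*(-15679))/16427) = -2*(-10324*1/(30634*(183 + 6606)) + (19060 + 15679)*(1/16427)) = -2*(-10324/(6789*30634) + 34739*(1/16427)) = -2*(-10324/207974226 + 34739/16427) = -2*(-10324*1/207974226 + 34739/16427) = -2*(-5162/103987113 + 34739/16427) = -2*3612323522333/1708196305251 = -7224647044666/1708196305251 ≈ -4.2294)
T = -7224647044666/1708196305251 ≈ -4.2294
-T = -1*(-7224647044666/1708196305251) = 7224647044666/1708196305251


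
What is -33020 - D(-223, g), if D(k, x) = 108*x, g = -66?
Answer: -25892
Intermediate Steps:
-33020 - D(-223, g) = -33020 - 108*(-66) = -33020 - 1*(-7128) = -33020 + 7128 = -25892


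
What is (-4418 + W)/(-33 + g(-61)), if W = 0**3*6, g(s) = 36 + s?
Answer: 2209/29 ≈ 76.172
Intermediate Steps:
W = 0 (W = 0*6 = 0)
(-4418 + W)/(-33 + g(-61)) = (-4418 + 0)/(-33 + (36 - 61)) = -4418/(-33 - 25) = -4418/(-58) = -4418*(-1/58) = 2209/29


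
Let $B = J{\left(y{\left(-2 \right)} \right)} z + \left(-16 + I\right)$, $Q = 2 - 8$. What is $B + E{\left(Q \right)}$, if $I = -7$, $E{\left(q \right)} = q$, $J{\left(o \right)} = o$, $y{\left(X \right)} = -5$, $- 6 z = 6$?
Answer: $-24$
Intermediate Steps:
$z = -1$ ($z = \left(- \frac{1}{6}\right) 6 = -1$)
$Q = -6$ ($Q = 2 - 8 = -6$)
$B = -18$ ($B = \left(-5\right) \left(-1\right) - 23 = 5 - 23 = -18$)
$B + E{\left(Q \right)} = -18 - 6 = -24$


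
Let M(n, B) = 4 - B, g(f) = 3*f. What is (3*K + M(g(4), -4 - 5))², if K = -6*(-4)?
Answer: 7225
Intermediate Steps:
K = 24
(3*K + M(g(4), -4 - 5))² = (3*24 + (4 - (-4 - 5)))² = (72 + (4 - 1*(-9)))² = (72 + (4 + 9))² = (72 + 13)² = 85² = 7225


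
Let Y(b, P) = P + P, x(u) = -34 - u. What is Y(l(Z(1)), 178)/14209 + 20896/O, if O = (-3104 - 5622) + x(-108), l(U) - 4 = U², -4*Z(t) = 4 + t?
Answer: -73457788/30734067 ≈ -2.3901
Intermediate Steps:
Z(t) = -1 - t/4 (Z(t) = -(4 + t)/4 = -1 - t/4)
l(U) = 4 + U²
Y(b, P) = 2*P
O = -8652 (O = (-3104 - 5622) + (-34 - 1*(-108)) = -8726 + (-34 + 108) = -8726 + 74 = -8652)
Y(l(Z(1)), 178)/14209 + 20896/O = (2*178)/14209 + 20896/(-8652) = 356*(1/14209) + 20896*(-1/8652) = 356/14209 - 5224/2163 = -73457788/30734067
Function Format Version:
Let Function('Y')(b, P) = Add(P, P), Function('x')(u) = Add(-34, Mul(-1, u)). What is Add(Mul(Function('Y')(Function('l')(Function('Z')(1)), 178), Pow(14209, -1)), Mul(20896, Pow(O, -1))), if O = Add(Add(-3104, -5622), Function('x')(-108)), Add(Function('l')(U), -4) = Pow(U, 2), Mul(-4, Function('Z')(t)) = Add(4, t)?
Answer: Rational(-73457788, 30734067) ≈ -2.3901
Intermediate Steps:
Function('Z')(t) = Add(-1, Mul(Rational(-1, 4), t)) (Function('Z')(t) = Mul(Rational(-1, 4), Add(4, t)) = Add(-1, Mul(Rational(-1, 4), t)))
Function('l')(U) = Add(4, Pow(U, 2))
Function('Y')(b, P) = Mul(2, P)
O = -8652 (O = Add(Add(-3104, -5622), Add(-34, Mul(-1, -108))) = Add(-8726, Add(-34, 108)) = Add(-8726, 74) = -8652)
Add(Mul(Function('Y')(Function('l')(Function('Z')(1)), 178), Pow(14209, -1)), Mul(20896, Pow(O, -1))) = Add(Mul(Mul(2, 178), Pow(14209, -1)), Mul(20896, Pow(-8652, -1))) = Add(Mul(356, Rational(1, 14209)), Mul(20896, Rational(-1, 8652))) = Add(Rational(356, 14209), Rational(-5224, 2163)) = Rational(-73457788, 30734067)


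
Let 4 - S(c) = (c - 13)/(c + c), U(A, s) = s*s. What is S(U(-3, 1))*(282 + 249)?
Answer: 5310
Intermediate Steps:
U(A, s) = s²
S(c) = 4 - (-13 + c)/(2*c) (S(c) = 4 - (c - 13)/(c + c) = 4 - (-13 + c)/(2*c))
S(U(-3, 1))*(282 + 249) = ((13 + 7*1²)/(2*(1²)))*(282 + 249) = ((½)*(13 + 7*1)/1)*531 = ((½)*1*(13 + 7))*531 = ((½)*1*20)*531 = 10*531 = 5310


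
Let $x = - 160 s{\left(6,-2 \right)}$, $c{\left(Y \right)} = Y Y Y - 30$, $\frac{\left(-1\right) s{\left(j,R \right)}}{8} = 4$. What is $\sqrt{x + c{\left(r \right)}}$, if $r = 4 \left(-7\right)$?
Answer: $i \sqrt{16862} \approx 129.85 i$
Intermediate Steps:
$s{\left(j,R \right)} = -32$ ($s{\left(j,R \right)} = \left(-8\right) 4 = -32$)
$r = -28$
$c{\left(Y \right)} = -30 + Y^{3}$ ($c{\left(Y \right)} = Y^{2} Y - 30 = Y^{3} - 30 = -30 + Y^{3}$)
$x = 5120$ ($x = \left(-160\right) \left(-32\right) = 5120$)
$\sqrt{x + c{\left(r \right)}} = \sqrt{5120 + \left(-30 + \left(-28\right)^{3}\right)} = \sqrt{5120 - 21982} = \sqrt{-16862} = i \sqrt{16862}$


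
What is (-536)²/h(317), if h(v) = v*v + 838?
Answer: 287296/101327 ≈ 2.8353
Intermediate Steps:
h(v) = 838 + v² (h(v) = v² + 838 = 838 + v²)
(-536)²/h(317) = (-536)²/(838 + 317²) = 287296/(838 + 100489) = 287296/101327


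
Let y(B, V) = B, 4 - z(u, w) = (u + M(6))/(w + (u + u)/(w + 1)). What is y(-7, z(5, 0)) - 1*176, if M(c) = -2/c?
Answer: -183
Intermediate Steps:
z(u, w) = 4 - (-⅓ + u)/(w + 2*u/(1 + w)) (z(u, w) = 4 - (u - 2/6)/(w + (u + u)/(w + 1)) = 4 - (u - 2*⅙)/(w + (2*u)/(1 + w)) = 4 - (u - ⅓)/(w + 2*u/(1 + w)) = 4 - (-⅓ + u)/(w + 2*u/(1 + w)))
y(-7, z(5, 0)) - 1*176 = -7 - 1*176 = -7 - 176 = -183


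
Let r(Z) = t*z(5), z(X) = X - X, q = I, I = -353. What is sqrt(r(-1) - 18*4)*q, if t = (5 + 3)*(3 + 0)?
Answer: -2118*I*sqrt(2) ≈ -2995.3*I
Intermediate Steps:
q = -353
t = 24 (t = 8*3 = 24)
z(X) = 0
r(Z) = 0 (r(Z) = 24*0 = 0)
sqrt(r(-1) - 18*4)*q = sqrt(0 - 18*4)*(-353) = sqrt(0 - 72)*(-353) = sqrt(-72)*(-353) = (6*I*sqrt(2))*(-353) = -2118*I*sqrt(2)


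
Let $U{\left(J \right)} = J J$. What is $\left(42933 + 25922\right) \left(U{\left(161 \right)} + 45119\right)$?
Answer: $4891459200$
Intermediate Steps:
$U{\left(J \right)} = J^{2}$
$\left(42933 + 25922\right) \left(U{\left(161 \right)} + 45119\right) = \left(42933 + 25922\right) \left(161^{2} + 45119\right) = 68855 \left(25921 + 45119\right) = 68855 \cdot 71040 = 4891459200$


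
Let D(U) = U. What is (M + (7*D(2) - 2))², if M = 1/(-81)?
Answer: 942841/6561 ≈ 143.70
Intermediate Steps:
M = -1/81 ≈ -0.012346
(M + (7*D(2) - 2))² = (-1/81 + (7*2 - 2))² = (-1/81 + (14 - 2))² = (-1/81 + 12)² = (971/81)² = 942841/6561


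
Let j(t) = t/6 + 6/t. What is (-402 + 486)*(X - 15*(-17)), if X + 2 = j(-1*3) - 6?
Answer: 20538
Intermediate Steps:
j(t) = 6/t + t/6 (j(t) = t*(⅙) + 6/t = t/6 + 6/t = 6/t + t/6)
X = -21/2 (X = -2 + ((6/((-1*3)) + (-1*3)/6) - 6) = -2 + ((6/(-3) + (⅙)*(-3)) - 6) = -2 + ((6*(-⅓) - ½) - 6) = -2 + ((-2 - ½) - 6) = -2 + (-5/2 - 6) = -2 - 17/2 = -21/2 ≈ -10.500)
(-402 + 486)*(X - 15*(-17)) = (-402 + 486)*(-21/2 - 15*(-17)) = 84*(-21/2 + 255) = 84*(489/2) = 20538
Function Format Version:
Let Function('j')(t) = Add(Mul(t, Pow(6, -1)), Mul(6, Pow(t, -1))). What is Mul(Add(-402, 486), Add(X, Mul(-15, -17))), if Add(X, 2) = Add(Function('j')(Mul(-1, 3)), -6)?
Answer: 20538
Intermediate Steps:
Function('j')(t) = Add(Mul(6, Pow(t, -1)), Mul(Rational(1, 6), t)) (Function('j')(t) = Add(Mul(t, Rational(1, 6)), Mul(6, Pow(t, -1))) = Add(Mul(Rational(1, 6), t), Mul(6, Pow(t, -1))) = Add(Mul(6, Pow(t, -1)), Mul(Rational(1, 6), t)))
X = Rational(-21, 2) (X = Add(-2, Add(Add(Mul(6, Pow(Mul(-1, 3), -1)), Mul(Rational(1, 6), Mul(-1, 3))), -6)) = Add(-2, Add(Add(Mul(6, Pow(-3, -1)), Mul(Rational(1, 6), -3)), -6)) = Add(-2, Add(Add(Mul(6, Rational(-1, 3)), Rational(-1, 2)), -6)) = Add(-2, Add(Add(-2, Rational(-1, 2)), -6)) = Add(-2, Add(Rational(-5, 2), -6)) = Add(-2, Rational(-17, 2)) = Rational(-21, 2) ≈ -10.500)
Mul(Add(-402, 486), Add(X, Mul(-15, -17))) = Mul(Add(-402, 486), Add(Rational(-21, 2), Mul(-15, -17))) = Mul(84, Add(Rational(-21, 2), 255)) = Mul(84, Rational(489, 2)) = 20538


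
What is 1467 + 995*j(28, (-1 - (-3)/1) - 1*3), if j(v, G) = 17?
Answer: 18382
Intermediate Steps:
1467 + 995*j(28, (-1 - (-3)/1) - 1*3) = 1467 + 995*17 = 1467 + 16915 = 18382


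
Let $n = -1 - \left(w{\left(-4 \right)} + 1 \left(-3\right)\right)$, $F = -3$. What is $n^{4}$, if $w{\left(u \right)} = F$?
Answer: $625$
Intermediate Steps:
$w{\left(u \right)} = -3$
$n = 5$ ($n = -1 - \left(-3 + 1 \left(-3\right)\right) = -1 - \left(-3 - 3\right) = -1 - -6 = -1 + 6 = 5$)
$n^{4} = 5^{4} = 625$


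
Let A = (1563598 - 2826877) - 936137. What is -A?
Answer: 2199416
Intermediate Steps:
A = -2199416 (A = -1263279 - 936137 = -2199416)
-A = -1*(-2199416) = 2199416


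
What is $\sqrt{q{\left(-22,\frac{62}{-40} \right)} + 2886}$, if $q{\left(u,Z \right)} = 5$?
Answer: $7 \sqrt{59} \approx 53.768$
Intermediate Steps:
$\sqrt{q{\left(-22,\frac{62}{-40} \right)} + 2886} = \sqrt{5 + 2886} = \sqrt{2891} = 7 \sqrt{59}$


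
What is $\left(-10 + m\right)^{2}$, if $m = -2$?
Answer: $144$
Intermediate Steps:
$\left(-10 + m\right)^{2} = \left(-10 - 2\right)^{2} = \left(-12\right)^{2} = 144$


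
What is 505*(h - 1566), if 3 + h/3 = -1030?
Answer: -2355825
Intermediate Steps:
h = -3099 (h = -9 + 3*(-1030) = -9 - 3090 = -3099)
505*(h - 1566) = 505*(-3099 - 1566) = 505*(-4665) = -2355825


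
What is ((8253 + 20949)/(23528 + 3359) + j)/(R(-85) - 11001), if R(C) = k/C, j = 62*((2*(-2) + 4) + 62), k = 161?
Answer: -4393770275/12572979601 ≈ -0.34946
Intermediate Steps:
j = 3844 (j = 62*((-4 + 4) + 62) = 62*(0 + 62) = 62*62 = 3844)
R(C) = 161/C
((8253 + 20949)/(23528 + 3359) + j)/(R(-85) - 11001) = ((8253 + 20949)/(23528 + 3359) + 3844)/(161/(-85) - 11001) = (29202/26887 + 3844)/(161*(-1/85) - 11001) = (29202*(1/26887) + 3844)/(-161/85 - 11001) = (29202/26887 + 3844)/(-935246/85) = (103382830/26887)*(-85/935246) = -4393770275/12572979601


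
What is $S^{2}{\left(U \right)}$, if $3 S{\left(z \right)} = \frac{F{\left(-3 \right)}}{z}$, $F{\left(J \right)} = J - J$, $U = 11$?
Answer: $0$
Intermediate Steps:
$F{\left(J \right)} = 0$
$S{\left(z \right)} = 0$ ($S{\left(z \right)} = \frac{0 \frac{1}{z}}{3} = \frac{1}{3} \cdot 0 = 0$)
$S^{2}{\left(U \right)} = 0^{2} = 0$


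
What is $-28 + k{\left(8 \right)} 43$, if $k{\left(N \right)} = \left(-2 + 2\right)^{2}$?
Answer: $-28$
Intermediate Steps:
$k{\left(N \right)} = 0$ ($k{\left(N \right)} = 0^{2} = 0$)
$-28 + k{\left(8 \right)} 43 = -28 + 0 \cdot 43 = -28 + 0 = -28$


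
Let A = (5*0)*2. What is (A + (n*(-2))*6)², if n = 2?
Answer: 576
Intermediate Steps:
A = 0 (A = 0*2 = 0)
(A + (n*(-2))*6)² = (0 + (2*(-2))*6)² = (0 - 4*6)² = (0 - 24)² = (-24)² = 576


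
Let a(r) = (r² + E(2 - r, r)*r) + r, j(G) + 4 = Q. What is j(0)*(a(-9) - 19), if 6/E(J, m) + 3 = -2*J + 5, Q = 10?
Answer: 1671/5 ≈ 334.20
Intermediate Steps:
E(J, m) = 6/(2 - 2*J) (E(J, m) = 6/(-3 + (-2*J + 5)) = 6/(-3 + (5 - 2*J)) = 6/(2 - 2*J))
j(G) = 6 (j(G) = -4 + 10 = 6)
a(r) = r + r² - 3*r/(1 - r) (a(r) = (r² + (-3/(-1 + (2 - r)))*r) + r = (r² + (-3/(1 - r))*r) + r = (r² - 3*r/(1 - r)) + r = r + r² - 3*r/(1 - r))
j(0)*(a(-9) - 19) = 6*(-9*(2 + (-9)²)/(-1 - 9) - 19) = 6*(-9*(2 + 81)/(-10) - 19) = 6*(-9*(-⅒)*83 - 19) = 6*(747/10 - 19) = 6*(557/10) = 1671/5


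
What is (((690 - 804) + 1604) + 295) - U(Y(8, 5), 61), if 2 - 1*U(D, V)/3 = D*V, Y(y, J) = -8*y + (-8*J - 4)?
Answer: -17985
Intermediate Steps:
Y(y, J) = -4 - 8*J - 8*y (Y(y, J) = -8*y + (-4 - 8*J) = -4 - 8*J - 8*y)
U(D, V) = 6 - 3*D*V
(((690 - 804) + 1604) + 295) - U(Y(8, 5), 61) = (((690 - 804) + 1604) + 295) - (6 - 3*(-4 - 8*5 - 8*8)*61) = ((-114 + 1604) + 295) - (6 - 3*(-4 - 40 - 64)*61) = (1490 + 295) - (6 - 3*(-108)*61) = 1785 - (6 + 19764) = 1785 - 1*19770 = 1785 - 19770 = -17985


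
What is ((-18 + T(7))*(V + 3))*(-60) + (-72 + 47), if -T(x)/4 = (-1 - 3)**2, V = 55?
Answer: 285335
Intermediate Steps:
T(x) = -64 (T(x) = -4*(-1 - 3)**2 = -4*(-4)**2 = -4*16 = -64)
((-18 + T(7))*(V + 3))*(-60) + (-72 + 47) = ((-18 - 64)*(55 + 3))*(-60) + (-72 + 47) = -82*58*(-60) - 25 = -4756*(-60) - 25 = 285360 - 25 = 285335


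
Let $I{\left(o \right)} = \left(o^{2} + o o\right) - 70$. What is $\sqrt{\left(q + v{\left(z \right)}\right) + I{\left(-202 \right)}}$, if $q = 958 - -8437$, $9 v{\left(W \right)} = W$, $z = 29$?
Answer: $\frac{\sqrt{818426}}{3} \approx 301.56$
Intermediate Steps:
$I{\left(o \right)} = -70 + 2 o^{2}$ ($I{\left(o \right)} = \left(o^{2} + o^{2}\right) - 70 = 2 o^{2} - 70 = -70 + 2 o^{2}$)
$v{\left(W \right)} = \frac{W}{9}$
$q = 9395$ ($q = 958 + 8437 = 9395$)
$\sqrt{\left(q + v{\left(z \right)}\right) + I{\left(-202 \right)}} = \sqrt{\left(9395 + \frac{1}{9} \cdot 29\right) - \left(70 - 2 \left(-202\right)^{2}\right)} = \sqrt{\left(9395 + \frac{29}{9}\right) + \left(-70 + 2 \cdot 40804\right)} = \sqrt{\frac{84584}{9} + \left(-70 + 81608\right)} = \sqrt{\frac{84584}{9} + 81538} = \sqrt{\frac{818426}{9}} = \frac{\sqrt{818426}}{3}$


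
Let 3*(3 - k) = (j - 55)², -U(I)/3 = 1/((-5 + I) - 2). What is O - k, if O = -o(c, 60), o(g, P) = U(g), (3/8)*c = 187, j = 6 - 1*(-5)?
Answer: 2842352/4425 ≈ 642.34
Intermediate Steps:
j = 11 (j = 6 + 5 = 11)
c = 1496/3 (c = (8/3)*187 = 1496/3 ≈ 498.67)
U(I) = -3/(-7 + I) (U(I) = -3/((-5 + I) - 2) = -3/(-7 + I))
o(g, P) = -3/(-7 + g)
O = 9/1475 (O = -(-3)/(-7 + 1496/3) = -(-3)/1475/3 = -(-3)*3/1475 = -1*(-9/1475) = 9/1475 ≈ 0.0061017)
k = -1927/3 (k = 3 - (11 - 55)²/3 = 3 - ⅓*(-44)² = 3 - ⅓*1936 = 3 - 1936/3 = -1927/3 ≈ -642.33)
O - k = 9/1475 - 1*(-1927/3) = 9/1475 + 1927/3 = 2842352/4425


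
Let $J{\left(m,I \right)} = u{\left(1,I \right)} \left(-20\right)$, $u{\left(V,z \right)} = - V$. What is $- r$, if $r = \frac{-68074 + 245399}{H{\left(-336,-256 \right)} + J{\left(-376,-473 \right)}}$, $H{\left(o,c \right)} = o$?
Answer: $\frac{177325}{316} \approx 561.16$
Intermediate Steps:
$J{\left(m,I \right)} = 20$ ($J{\left(m,I \right)} = \left(-1\right) 1 \left(-20\right) = \left(-1\right) \left(-20\right) = 20$)
$r = - \frac{177325}{316}$ ($r = \frac{-68074 + 245399}{-336 + 20} = \frac{177325}{-316} = 177325 \left(- \frac{1}{316}\right) = - \frac{177325}{316} \approx -561.16$)
$- r = \left(-1\right) \left(- \frac{177325}{316}\right) = \frac{177325}{316}$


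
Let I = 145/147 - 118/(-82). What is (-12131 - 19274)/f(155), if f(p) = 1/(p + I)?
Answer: -29797158215/6027 ≈ -4.9439e+6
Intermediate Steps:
I = 14618/6027 (I = 145*(1/147) - 118*(-1/82) = 145/147 + 59/41 = 14618/6027 ≈ 2.4254)
f(p) = 1/(14618/6027 + p) (f(p) = 1/(p + 14618/6027) = 1/(14618/6027 + p))
(-12131 - 19274)/f(155) = (-12131 - 19274)/((6027/(14618 + 6027*155))) = -31405/(6027/(14618 + 934185)) = -31405/(6027/948803) = -31405/(6027*(1/948803)) = -31405/6027/948803 = -31405*948803/6027 = -29797158215/6027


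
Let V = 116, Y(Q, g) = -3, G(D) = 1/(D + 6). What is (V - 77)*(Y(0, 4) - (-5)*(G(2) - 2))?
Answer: -3861/8 ≈ -482.63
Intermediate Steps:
G(D) = 1/(6 + D)
(V - 77)*(Y(0, 4) - (-5)*(G(2) - 2)) = (116 - 77)*(-3 - (-5)*(1/(6 + 2) - 2)) = 39*(-3 - (-5)*(1/8 - 2)) = 39*(-3 - (-5)*(-15)/8) = 39*(-3 - 1*75/8) = 39*(-3 - 75/8) = 39*(-99/8) = -3861/8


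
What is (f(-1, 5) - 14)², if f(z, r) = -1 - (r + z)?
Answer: 361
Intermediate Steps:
f(z, r) = -1 - r - z (f(z, r) = -1 + (-r - z) = -1 - r - z)
(f(-1, 5) - 14)² = ((-1 - 1*5 - 1*(-1)) - 14)² = ((-1 - 5 + 1) - 14)² = (-5 - 14)² = (-19)² = 361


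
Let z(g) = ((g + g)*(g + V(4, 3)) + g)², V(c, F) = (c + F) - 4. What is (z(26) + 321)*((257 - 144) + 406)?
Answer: 1221454563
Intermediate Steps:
V(c, F) = -4 + F + c (V(c, F) = (F + c) - 4 = -4 + F + c)
z(g) = (g + 2*g*(3 + g))² (z(g) = ((g + g)*(g + (-4 + 3 + 4)) + g)² = ((2*g)*(g + 3) + g)² = ((2*g)*(3 + g) + g)² = (2*g*(3 + g) + g)² = (g + 2*g*(3 + g))²)
(z(26) + 321)*((257 - 144) + 406) = (26²*(7 + 2*26)² + 321)*((257 - 144) + 406) = (676*(7 + 52)² + 321)*(113 + 406) = (676*59² + 321)*519 = (676*3481 + 321)*519 = (2353156 + 321)*519 = 2353477*519 = 1221454563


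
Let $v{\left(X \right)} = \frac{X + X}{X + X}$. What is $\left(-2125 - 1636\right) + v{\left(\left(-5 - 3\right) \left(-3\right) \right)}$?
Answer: $-3760$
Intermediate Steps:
$v{\left(X \right)} = 1$ ($v{\left(X \right)} = \frac{2 X}{2 X} = 2 X \frac{1}{2 X} = 1$)
$\left(-2125 - 1636\right) + v{\left(\left(-5 - 3\right) \left(-3\right) \right)} = \left(-2125 - 1636\right) + 1 = -3761 + 1 = -3760$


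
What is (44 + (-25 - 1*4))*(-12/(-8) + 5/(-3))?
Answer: -5/2 ≈ -2.5000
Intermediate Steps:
(44 + (-25 - 1*4))*(-12/(-8) + 5/(-3)) = (44 + (-25 - 4))*(-12*(-⅛) + 5*(-⅓)) = (44 - 29)*(3/2 - 5/3) = 15*(-⅙) = -5/2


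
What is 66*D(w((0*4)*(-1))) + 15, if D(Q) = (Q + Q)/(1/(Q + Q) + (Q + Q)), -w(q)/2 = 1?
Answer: 1311/17 ≈ 77.118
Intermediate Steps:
w(q) = -2 (w(q) = -2*1 = -2)
D(Q) = 2*Q/(1/(2*Q) + 2*Q) (D(Q) = (2*Q)/(1/(2*Q) + 2*Q) = 2*Q/(1/(2*Q) + 2*Q))
66*D(w((0*4)*(-1))) + 15 = 66*(4*(-2)**2/(1 + 4*(-2)**2)) + 15 = 66*(4*4/(1 + 4*4)) + 15 = 66*(4*4/(1 + 16)) + 15 = 66*(4*4/17) + 15 = 66*(4*4*(1/17)) + 15 = 66*(16/17) + 15 = 1056/17 + 15 = 1311/17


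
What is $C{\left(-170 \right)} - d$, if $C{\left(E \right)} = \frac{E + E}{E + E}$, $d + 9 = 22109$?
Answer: $-22099$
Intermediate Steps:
$d = 22100$ ($d = -9 + 22109 = 22100$)
$C{\left(E \right)} = 1$ ($C{\left(E \right)} = \frac{2 E}{2 E} = 2 E \frac{1}{2 E} = 1$)
$C{\left(-170 \right)} - d = 1 - 22100 = -22099$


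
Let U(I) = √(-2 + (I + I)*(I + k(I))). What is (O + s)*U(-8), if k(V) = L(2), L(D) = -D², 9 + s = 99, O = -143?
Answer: -53*√190 ≈ -730.55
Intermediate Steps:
s = 90 (s = -9 + 99 = 90)
k(V) = -4 (k(V) = -1*2² = -1*4 = -4)
U(I) = √(-2 + 2*I*(-4 + I)) (U(I) = √(-2 + (I + I)*(I - 4)) = √(-2 + (2*I)*(-4 + I)) = √(-2 + 2*I*(-4 + I)))
(O + s)*U(-8) = (-143 + 90)*√(-2 - 8*(-8) + 2*(-8)²) = -53*√(-2 + 64 + 2*64) = -53*√(-2 + 64 + 128) = -53*√190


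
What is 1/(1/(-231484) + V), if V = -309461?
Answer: -231484/71635270125 ≈ -3.2314e-6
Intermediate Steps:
1/(1/(-231484) + V) = 1/(1/(-231484) - 309461) = 1/(-1/231484 - 309461) = 1/(-71635270125/231484) = -231484/71635270125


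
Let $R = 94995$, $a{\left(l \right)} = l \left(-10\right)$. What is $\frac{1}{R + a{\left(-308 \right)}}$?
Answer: $\frac{1}{98075} \approx 1.0196 \cdot 10^{-5}$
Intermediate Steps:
$a{\left(l \right)} = - 10 l$
$\frac{1}{R + a{\left(-308 \right)}} = \frac{1}{94995 - -3080} = \frac{1}{94995 + 3080} = \frac{1}{98075}$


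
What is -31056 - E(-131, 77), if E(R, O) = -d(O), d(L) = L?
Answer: -30979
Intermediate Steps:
E(R, O) = -O
-31056 - E(-131, 77) = -31056 - (-1)*77 = -31056 - 1*(-77) = -31056 + 77 = -30979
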